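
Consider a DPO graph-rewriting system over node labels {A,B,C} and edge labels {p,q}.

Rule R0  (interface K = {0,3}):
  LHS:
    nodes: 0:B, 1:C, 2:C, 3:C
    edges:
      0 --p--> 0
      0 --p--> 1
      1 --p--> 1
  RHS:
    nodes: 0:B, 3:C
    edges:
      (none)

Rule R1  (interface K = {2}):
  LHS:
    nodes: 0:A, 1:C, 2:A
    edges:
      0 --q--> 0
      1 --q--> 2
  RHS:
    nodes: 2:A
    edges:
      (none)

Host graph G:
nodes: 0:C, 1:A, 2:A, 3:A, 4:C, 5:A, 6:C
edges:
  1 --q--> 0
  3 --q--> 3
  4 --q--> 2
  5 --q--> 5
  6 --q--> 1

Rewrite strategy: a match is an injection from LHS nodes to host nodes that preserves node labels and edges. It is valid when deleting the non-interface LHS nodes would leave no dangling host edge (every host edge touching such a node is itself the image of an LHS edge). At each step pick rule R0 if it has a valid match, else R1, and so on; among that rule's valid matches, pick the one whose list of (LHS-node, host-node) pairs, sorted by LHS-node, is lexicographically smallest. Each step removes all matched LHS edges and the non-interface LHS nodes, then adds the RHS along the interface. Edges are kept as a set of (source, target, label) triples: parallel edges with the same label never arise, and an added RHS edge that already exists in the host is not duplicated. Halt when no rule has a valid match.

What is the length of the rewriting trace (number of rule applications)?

Answer: 2

Steps:
start.  V:7 E:5  edges: 1-q->0 3-q->3 4-q->2 5-q->5 6-q->1
1. fire R1 via {0↦3, 1↦4, 2↦2}  →  V:5 E:3  edges: 1-q->0 5-q->5 6-q->1
2. fire R1 via {0↦5, 1↦6, 2↦1}  →  V:3 E:1  edges: 1-q->0
halt: no rule applies after step 2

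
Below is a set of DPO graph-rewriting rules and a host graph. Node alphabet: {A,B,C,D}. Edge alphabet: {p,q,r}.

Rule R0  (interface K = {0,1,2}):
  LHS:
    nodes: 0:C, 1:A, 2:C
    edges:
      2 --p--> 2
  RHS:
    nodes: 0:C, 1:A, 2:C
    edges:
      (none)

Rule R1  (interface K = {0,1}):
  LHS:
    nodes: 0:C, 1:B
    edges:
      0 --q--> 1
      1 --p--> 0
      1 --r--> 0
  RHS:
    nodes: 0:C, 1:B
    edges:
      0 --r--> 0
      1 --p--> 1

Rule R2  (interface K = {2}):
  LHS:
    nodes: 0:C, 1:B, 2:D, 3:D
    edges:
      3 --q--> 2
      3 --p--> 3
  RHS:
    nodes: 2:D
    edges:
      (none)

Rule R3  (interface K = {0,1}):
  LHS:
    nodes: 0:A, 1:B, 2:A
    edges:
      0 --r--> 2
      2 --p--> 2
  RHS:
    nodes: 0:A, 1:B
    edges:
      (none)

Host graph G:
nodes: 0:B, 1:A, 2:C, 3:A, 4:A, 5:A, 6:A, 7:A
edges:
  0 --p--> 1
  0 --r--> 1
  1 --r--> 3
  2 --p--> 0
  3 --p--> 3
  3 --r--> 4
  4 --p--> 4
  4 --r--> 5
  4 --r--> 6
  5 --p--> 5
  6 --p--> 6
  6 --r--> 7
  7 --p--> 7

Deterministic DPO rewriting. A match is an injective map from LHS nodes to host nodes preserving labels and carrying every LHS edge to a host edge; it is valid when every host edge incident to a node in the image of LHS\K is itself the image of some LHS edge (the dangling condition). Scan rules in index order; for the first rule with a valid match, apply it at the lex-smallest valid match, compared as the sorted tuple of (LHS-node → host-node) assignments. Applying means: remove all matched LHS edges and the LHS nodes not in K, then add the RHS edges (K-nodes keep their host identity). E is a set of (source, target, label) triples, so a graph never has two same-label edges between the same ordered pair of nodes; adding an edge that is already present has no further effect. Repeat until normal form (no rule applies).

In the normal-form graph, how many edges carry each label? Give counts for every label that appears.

Answer: p:2 r:1

Derivation:
[0] host  ⇒  8 nodes, 13 edges  {0-p->1 0-r->1 1-r->3 2-p->0 3-p->3 3-r->4 4-p->4 4-r->5 4-r->6 5-p->5 6-p->6 6-r->7 7-p->7}
[1] R3 @ {0↦4, 1↦0, 2↦5}  ⇒  7 nodes, 11 edges  {0-p->1 0-r->1 1-r->3 2-p->0 3-p->3 3-r->4 4-p->4 4-r->6 6-p->6 6-r->7 7-p->7}
[2] R3 @ {0↦6, 1↦0, 2↦7}  ⇒  6 nodes, 9 edges  {0-p->1 0-r->1 1-r->3 2-p->0 3-p->3 3-r->4 4-p->4 4-r->6 6-p->6}
[3] R3 @ {0↦4, 1↦0, 2↦6}  ⇒  5 nodes, 7 edges  {0-p->1 0-r->1 1-r->3 2-p->0 3-p->3 3-r->4 4-p->4}
[4] R3 @ {0↦3, 1↦0, 2↦4}  ⇒  4 nodes, 5 edges  {0-p->1 0-r->1 1-r->3 2-p->0 3-p->3}
[5] R3 @ {0↦1, 1↦0, 2↦3}  ⇒  3 nodes, 3 edges  {0-p->1 0-r->1 2-p->0}
final graph: no rule applies after step 5
NF edges: [(0, 1, 'p'), (0, 1, 'r'), (2, 0, 'p')]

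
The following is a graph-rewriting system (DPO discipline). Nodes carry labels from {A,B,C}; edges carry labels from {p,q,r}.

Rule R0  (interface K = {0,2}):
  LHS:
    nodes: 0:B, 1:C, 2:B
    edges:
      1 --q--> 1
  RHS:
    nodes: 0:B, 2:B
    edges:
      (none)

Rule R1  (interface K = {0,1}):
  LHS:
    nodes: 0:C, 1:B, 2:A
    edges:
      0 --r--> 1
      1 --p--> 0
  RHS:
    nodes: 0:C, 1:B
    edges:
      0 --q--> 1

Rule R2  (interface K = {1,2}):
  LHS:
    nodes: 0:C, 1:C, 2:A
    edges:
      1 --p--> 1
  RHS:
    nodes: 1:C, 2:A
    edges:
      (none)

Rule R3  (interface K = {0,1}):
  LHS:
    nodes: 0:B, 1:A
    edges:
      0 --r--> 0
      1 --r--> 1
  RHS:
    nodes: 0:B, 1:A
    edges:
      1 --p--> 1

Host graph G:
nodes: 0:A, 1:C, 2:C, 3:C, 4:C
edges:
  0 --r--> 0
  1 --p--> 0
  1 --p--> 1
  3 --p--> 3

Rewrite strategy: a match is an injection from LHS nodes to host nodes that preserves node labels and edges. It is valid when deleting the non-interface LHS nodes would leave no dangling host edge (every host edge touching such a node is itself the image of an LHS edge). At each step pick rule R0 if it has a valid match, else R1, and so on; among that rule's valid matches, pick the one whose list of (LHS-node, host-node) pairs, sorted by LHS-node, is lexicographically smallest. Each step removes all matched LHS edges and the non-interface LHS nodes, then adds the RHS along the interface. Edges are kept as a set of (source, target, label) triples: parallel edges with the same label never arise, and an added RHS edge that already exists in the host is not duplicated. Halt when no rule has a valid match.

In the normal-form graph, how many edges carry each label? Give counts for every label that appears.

Answer: p:1 r:1

Steps:
start.  V:5 E:4  edges: 0-r->0 1-p->0 1-p->1 3-p->3
1. fire R2 via {0↦2, 1↦1, 2↦0}  →  V:4 E:3  edges: 0-r->0 1-p->0 3-p->3
2. fire R2 via {0↦4, 1↦3, 2↦0}  →  V:3 E:2  edges: 0-r->0 1-p->0
normal form: no rule applies after step 2
NF edges: [(0, 0, 'r'), (1, 0, 'p')]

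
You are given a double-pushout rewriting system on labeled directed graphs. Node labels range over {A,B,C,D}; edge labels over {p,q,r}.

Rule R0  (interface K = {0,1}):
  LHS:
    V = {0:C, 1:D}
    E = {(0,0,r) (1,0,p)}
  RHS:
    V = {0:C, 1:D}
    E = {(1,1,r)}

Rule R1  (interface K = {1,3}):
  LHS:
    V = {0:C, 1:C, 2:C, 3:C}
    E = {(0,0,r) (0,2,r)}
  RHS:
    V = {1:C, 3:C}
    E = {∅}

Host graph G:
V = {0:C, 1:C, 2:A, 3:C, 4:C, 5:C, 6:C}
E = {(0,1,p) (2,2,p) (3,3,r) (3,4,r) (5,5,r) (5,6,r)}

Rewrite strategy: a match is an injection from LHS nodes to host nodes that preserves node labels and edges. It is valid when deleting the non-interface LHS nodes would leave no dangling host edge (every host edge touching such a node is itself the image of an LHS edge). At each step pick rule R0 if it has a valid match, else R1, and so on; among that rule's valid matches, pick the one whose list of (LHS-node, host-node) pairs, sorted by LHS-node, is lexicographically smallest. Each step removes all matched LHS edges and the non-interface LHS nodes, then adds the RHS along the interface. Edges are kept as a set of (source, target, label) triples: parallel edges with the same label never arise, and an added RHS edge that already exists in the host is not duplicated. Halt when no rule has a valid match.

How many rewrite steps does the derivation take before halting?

start.  V:7 E:6  edges: 0-p->1 2-p->2 3-r->3 3-r->4 5-r->5 5-r->6
1. fire R1 via {0↦3, 1↦0, 2↦4, 3↦1}  →  V:5 E:4  edges: 0-p->1 2-p->2 5-r->5 5-r->6
2. fire R1 via {0↦5, 1↦0, 2↦6, 3↦1}  →  V:3 E:2  edges: 0-p->1 2-p->2
final graph: no rule applies after step 2

Answer: 2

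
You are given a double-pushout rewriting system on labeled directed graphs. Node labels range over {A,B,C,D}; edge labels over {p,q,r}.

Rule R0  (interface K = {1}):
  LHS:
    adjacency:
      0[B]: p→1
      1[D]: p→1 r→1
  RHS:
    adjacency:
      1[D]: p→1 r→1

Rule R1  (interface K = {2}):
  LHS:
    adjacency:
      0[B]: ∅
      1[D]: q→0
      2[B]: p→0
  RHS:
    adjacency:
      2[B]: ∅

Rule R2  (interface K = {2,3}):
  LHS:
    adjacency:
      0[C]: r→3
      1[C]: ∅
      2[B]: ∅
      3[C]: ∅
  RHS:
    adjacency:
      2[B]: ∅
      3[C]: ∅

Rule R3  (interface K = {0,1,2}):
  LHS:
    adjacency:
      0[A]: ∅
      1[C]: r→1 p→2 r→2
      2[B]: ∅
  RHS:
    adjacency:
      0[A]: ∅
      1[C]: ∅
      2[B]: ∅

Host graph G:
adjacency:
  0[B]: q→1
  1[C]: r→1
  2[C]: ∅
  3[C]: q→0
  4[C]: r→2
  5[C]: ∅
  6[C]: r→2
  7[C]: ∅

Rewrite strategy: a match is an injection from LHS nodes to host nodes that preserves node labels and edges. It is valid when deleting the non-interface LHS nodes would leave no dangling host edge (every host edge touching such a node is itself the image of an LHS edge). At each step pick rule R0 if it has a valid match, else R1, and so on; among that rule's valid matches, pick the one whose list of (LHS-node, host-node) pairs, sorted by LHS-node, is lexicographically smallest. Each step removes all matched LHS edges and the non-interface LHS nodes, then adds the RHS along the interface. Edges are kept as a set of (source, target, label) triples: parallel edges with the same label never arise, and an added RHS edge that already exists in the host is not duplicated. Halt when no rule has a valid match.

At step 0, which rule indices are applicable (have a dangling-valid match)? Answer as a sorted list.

Answer: [R2]

Steps:
R0: no valid match — LHS pattern not found
R1: no valid match — LHS pattern not found
R2: 4 valid matches — {0↦4, 1↦5, 2↦0, 3↦2}, {0↦4, 1↦7, 2↦0, 3↦2}, {0↦6, 1↦5, 2↦0, 3↦2} (+1 more)
R3: no valid match — LHS pattern not found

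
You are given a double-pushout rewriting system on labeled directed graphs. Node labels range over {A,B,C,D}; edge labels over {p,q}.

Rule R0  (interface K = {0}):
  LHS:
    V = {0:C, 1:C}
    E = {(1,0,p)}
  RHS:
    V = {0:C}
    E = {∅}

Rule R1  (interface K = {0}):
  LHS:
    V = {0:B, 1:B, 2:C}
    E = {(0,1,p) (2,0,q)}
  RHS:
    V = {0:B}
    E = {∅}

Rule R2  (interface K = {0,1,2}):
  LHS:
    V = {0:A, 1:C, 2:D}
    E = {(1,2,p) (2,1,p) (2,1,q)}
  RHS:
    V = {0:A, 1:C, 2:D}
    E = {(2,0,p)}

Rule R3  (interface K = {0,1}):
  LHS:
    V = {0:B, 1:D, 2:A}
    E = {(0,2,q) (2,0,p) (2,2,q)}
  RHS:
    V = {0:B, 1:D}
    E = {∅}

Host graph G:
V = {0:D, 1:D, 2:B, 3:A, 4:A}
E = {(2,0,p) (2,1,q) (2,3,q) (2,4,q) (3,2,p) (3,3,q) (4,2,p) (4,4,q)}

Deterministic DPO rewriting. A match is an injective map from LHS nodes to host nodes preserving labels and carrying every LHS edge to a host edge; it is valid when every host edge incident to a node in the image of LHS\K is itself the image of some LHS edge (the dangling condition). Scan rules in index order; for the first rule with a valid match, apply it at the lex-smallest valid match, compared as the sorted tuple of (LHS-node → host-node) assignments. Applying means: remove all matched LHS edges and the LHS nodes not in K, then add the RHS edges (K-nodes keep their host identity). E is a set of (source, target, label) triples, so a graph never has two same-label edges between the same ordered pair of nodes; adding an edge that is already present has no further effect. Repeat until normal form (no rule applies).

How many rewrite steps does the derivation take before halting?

[0] host  ⇒  5 nodes, 8 edges  {2-p->0 2-q->1 2-q->3 2-q->4 3-p->2 3-q->3 4-p->2 4-q->4}
[1] R3 @ {0↦2, 1↦0, 2↦3}  ⇒  4 nodes, 5 edges  {2-p->0 2-q->1 2-q->4 4-p->2 4-q->4}
[2] R3 @ {0↦2, 1↦0, 2↦4}  ⇒  3 nodes, 2 edges  {2-p->0 2-q->1}
halt: no rule applies after step 2

Answer: 2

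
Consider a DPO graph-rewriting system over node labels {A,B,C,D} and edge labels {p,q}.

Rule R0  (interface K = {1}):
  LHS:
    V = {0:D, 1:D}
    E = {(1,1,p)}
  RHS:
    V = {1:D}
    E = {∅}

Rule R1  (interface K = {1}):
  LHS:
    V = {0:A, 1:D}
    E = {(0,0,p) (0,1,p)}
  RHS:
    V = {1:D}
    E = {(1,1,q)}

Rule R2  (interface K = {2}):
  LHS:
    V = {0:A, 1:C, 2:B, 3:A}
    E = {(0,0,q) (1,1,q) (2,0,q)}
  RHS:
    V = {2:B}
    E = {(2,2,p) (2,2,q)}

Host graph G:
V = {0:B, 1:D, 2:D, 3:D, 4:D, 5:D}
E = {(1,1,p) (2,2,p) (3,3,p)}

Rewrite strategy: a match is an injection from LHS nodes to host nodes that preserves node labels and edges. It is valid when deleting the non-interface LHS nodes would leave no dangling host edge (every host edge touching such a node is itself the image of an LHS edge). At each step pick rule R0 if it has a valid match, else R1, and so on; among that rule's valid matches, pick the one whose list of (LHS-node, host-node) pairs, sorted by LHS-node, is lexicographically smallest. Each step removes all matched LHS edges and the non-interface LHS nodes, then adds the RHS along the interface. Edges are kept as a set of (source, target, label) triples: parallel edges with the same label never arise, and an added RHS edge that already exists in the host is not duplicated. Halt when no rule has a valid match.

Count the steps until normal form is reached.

initial: |V|=6 |E|=3  E = 1-p->1 2-p->2 3-p->3
step 1: apply R0 at {0↦4, 1↦1}  → |V|=5 |E|=2  E = 2-p->2 3-p->3
step 2: apply R0 at {0↦1, 1↦2}  → |V|=4 |E|=1  E = 3-p->3
step 3: apply R0 at {0↦2, 1↦3}  → |V|=3 |E|=0  E = ∅
normal form: no rule applies after step 3

Answer: 3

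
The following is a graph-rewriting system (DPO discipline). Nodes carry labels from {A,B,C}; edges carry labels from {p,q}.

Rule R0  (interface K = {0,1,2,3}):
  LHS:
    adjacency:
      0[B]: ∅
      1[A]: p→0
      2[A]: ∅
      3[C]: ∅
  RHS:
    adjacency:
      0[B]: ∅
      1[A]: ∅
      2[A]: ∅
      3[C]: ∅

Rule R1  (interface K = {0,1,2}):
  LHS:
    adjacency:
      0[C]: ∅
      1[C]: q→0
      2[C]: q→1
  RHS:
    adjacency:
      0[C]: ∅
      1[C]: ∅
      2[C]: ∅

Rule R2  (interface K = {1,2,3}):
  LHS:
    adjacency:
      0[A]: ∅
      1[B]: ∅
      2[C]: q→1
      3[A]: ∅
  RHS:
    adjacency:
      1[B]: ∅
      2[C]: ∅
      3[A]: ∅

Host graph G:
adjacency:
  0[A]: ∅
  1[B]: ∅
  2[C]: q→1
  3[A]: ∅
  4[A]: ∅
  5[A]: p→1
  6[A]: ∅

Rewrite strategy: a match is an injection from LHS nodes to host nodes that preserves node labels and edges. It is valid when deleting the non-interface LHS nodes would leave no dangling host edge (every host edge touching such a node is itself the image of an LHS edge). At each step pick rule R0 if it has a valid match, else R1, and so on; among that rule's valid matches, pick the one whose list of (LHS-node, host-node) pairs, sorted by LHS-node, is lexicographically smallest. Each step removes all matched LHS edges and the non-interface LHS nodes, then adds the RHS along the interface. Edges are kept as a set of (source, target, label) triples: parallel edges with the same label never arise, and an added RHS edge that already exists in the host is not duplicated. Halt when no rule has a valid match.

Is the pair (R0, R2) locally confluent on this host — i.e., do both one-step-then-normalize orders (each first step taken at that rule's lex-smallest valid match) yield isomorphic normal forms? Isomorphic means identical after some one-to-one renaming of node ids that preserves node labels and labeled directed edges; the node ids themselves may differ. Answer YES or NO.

branch R0-first: apply at {0↦1, 1↦5, 2↦0, 3↦2} → |E|=1, then 1 more step(s) → NF |V|=6 |E|=0 V={1:B, 2:C, 3:A, 4:A, 5:A, 6:A} E=∅
branch R2-first: apply at {0↦0, 1↦1, 2↦2, 3↦3} → |E|=1, then 1 more step(s) → NF |V|=6 |E|=0 V={1:B, 2:C, 3:A, 4:A, 5:A, 6:A} E=∅
graphs isomorphic (equal up to label-preserving node renaming)

Answer: YES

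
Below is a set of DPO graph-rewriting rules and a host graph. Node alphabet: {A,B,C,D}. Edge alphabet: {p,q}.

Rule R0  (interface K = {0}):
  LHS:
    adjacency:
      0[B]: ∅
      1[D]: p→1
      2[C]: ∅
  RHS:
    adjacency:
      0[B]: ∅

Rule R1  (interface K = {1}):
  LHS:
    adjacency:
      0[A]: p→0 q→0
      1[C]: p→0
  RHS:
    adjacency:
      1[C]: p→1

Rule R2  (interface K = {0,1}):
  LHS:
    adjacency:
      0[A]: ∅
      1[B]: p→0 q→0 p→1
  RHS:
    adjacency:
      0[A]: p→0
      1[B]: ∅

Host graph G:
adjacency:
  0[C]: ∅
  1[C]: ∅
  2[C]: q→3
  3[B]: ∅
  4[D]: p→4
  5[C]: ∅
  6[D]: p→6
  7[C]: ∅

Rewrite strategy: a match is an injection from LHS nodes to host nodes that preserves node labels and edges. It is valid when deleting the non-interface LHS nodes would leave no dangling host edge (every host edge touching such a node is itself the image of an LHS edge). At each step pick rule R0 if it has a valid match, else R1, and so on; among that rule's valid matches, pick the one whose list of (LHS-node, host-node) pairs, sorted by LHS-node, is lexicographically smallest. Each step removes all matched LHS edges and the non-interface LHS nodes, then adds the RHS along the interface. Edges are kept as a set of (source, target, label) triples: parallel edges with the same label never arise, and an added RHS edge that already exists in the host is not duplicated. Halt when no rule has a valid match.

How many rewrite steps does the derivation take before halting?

Answer: 2

Derivation:
initial: |V|=8 |E|=3  E = 2-q->3 4-p->4 6-p->6
step 1: apply R0 at {0↦3, 1↦4, 2↦0}  → |V|=6 |E|=2  E = 2-q->3 6-p->6
step 2: apply R0 at {0↦3, 1↦6, 2↦1}  → |V|=4 |E|=1  E = 2-q->3
final graph: no rule applies after step 2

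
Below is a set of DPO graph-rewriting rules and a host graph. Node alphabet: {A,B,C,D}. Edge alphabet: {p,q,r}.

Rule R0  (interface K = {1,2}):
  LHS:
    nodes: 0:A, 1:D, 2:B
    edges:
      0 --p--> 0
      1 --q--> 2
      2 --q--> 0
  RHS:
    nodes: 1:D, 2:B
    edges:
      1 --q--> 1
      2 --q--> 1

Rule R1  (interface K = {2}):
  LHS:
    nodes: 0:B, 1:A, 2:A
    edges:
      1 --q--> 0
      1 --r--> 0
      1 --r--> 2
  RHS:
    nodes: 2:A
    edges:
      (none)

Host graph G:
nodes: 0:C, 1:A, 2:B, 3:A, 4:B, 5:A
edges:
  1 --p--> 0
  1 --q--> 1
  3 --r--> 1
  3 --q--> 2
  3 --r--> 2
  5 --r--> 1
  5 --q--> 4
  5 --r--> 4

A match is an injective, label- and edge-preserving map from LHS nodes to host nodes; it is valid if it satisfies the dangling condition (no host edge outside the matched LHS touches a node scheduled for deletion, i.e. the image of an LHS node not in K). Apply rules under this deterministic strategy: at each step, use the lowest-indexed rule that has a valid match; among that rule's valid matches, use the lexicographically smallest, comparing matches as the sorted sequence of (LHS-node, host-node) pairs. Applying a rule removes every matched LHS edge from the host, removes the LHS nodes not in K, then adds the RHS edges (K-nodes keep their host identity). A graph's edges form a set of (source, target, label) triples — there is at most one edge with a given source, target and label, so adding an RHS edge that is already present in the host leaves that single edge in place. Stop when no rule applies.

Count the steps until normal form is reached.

initial: |V|=6 |E|=8  E = 1-p->0 1-q->1 3-r->1 3-q->2 3-r->2 5-r->1 5-q->4 5-r->4
step 1: apply R1 at {0↦2, 1↦3, 2↦1}  → |V|=4 |E|=5  E = 1-p->0 1-q->1 5-r->1 5-q->4 5-r->4
step 2: apply R1 at {0↦4, 1↦5, 2↦1}  → |V|=2 |E|=2  E = 1-p->0 1-q->1
halt: no rule applies after step 2

Answer: 2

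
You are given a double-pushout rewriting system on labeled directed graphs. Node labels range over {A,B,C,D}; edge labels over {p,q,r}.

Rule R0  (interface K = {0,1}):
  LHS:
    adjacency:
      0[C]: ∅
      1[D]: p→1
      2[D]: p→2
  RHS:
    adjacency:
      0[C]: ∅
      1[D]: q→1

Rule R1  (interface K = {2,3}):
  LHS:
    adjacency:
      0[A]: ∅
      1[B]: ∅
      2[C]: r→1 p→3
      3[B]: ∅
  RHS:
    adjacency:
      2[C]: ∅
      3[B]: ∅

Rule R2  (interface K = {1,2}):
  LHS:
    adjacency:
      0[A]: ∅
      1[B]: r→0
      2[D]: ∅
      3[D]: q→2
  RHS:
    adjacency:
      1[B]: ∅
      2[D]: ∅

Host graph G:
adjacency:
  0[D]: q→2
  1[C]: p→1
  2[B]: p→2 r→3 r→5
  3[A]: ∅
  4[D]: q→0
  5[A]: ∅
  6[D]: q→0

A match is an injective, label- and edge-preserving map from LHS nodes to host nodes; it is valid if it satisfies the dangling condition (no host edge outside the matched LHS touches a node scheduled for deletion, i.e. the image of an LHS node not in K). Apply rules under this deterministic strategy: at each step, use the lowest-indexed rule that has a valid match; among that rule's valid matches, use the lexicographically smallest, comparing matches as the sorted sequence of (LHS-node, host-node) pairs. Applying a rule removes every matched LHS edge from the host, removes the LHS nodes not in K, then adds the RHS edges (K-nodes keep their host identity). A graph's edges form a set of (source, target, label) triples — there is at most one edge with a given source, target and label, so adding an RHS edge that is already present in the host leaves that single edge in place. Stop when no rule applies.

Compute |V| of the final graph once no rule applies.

start.  V:7 E:7  edges: 0-q->2 1-p->1 2-p->2 2-r->3 2-r->5 4-q->0 6-q->0
1. fire R2 via {0↦3, 1↦2, 2↦0, 3↦4}  →  V:5 E:5  edges: 0-q->2 1-p->1 2-p->2 2-r->5 6-q->0
2. fire R2 via {0↦5, 1↦2, 2↦0, 3↦6}  →  V:3 E:3  edges: 0-q->2 1-p->1 2-p->2
final graph: no rule applies after step 2
NF nodes: {0:D, 1:C, 2:B}

Answer: 3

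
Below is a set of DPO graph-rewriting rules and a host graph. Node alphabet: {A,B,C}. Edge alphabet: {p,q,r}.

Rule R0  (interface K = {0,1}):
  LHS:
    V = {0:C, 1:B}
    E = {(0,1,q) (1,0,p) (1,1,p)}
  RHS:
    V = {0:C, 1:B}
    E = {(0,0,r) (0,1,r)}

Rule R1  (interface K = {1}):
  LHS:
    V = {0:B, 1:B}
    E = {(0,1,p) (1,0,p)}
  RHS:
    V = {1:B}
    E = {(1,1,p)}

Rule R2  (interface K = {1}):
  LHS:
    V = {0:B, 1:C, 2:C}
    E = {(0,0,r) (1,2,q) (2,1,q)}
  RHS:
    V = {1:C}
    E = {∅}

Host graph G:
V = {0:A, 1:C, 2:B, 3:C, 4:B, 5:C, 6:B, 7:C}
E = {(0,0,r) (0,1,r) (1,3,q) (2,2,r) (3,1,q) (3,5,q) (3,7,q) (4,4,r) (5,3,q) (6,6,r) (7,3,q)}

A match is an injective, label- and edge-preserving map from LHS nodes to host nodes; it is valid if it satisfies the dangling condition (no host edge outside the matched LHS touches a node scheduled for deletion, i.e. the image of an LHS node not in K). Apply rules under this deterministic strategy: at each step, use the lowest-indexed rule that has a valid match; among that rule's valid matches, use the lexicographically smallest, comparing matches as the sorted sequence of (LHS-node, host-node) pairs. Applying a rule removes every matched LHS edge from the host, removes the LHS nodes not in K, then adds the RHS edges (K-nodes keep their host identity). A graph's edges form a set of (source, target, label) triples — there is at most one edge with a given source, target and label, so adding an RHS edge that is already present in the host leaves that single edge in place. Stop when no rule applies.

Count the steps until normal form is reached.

Answer: 3

Rewrite trace:
[0] host  ⇒  8 nodes, 11 edges  {0-r->0 0-r->1 1-q->3 2-r->2 3-q->1 3-q->5 3-q->7 4-r->4 5-q->3 6-r->6 7-q->3}
[1] R2 @ {0↦2, 1↦3, 2↦5}  ⇒  6 nodes, 8 edges  {0-r->0 0-r->1 1-q->3 3-q->1 3-q->7 4-r->4 6-r->6 7-q->3}
[2] R2 @ {0↦4, 1↦3, 2↦7}  ⇒  4 nodes, 5 edges  {0-r->0 0-r->1 1-q->3 3-q->1 6-r->6}
[3] R2 @ {0↦6, 1↦1, 2↦3}  ⇒  2 nodes, 2 edges  {0-r->0 0-r->1}
halt: no rule applies after step 3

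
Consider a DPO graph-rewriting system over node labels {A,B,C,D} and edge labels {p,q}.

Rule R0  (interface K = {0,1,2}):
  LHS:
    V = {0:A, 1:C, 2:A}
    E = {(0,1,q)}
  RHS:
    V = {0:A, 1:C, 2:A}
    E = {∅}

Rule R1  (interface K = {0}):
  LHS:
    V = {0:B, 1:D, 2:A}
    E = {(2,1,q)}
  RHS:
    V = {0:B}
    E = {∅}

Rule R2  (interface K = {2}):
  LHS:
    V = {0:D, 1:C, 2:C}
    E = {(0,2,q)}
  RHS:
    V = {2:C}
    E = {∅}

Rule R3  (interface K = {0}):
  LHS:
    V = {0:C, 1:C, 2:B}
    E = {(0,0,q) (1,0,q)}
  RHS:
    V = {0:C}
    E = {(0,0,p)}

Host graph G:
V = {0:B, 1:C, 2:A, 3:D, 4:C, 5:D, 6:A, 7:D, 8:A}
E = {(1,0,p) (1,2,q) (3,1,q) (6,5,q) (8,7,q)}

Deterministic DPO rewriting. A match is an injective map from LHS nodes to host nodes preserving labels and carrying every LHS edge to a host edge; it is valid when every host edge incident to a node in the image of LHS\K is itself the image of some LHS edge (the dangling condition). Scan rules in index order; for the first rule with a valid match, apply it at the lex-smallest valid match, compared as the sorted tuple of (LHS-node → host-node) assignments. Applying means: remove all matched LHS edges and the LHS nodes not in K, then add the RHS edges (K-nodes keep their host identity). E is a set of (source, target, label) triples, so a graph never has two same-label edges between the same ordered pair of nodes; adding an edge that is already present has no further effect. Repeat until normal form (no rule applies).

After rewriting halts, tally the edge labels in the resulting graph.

Answer: p:1 q:1

Derivation:
initial: |V|=9 |E|=5  E = 1-p->0 1-q->2 3-q->1 6-q->5 8-q->7
step 1: apply R1 at {0↦0, 1↦5, 2↦6}  → |V|=7 |E|=4  E = 1-p->0 1-q->2 3-q->1 8-q->7
step 2: apply R1 at {0↦0, 1↦7, 2↦8}  → |V|=5 |E|=3  E = 1-p->0 1-q->2 3-q->1
step 3: apply R2 at {0↦3, 1↦4, 2↦1}  → |V|=3 |E|=2  E = 1-p->0 1-q->2
normal form: no rule applies after step 3
NF edges: [(1, 0, 'p'), (1, 2, 'q')]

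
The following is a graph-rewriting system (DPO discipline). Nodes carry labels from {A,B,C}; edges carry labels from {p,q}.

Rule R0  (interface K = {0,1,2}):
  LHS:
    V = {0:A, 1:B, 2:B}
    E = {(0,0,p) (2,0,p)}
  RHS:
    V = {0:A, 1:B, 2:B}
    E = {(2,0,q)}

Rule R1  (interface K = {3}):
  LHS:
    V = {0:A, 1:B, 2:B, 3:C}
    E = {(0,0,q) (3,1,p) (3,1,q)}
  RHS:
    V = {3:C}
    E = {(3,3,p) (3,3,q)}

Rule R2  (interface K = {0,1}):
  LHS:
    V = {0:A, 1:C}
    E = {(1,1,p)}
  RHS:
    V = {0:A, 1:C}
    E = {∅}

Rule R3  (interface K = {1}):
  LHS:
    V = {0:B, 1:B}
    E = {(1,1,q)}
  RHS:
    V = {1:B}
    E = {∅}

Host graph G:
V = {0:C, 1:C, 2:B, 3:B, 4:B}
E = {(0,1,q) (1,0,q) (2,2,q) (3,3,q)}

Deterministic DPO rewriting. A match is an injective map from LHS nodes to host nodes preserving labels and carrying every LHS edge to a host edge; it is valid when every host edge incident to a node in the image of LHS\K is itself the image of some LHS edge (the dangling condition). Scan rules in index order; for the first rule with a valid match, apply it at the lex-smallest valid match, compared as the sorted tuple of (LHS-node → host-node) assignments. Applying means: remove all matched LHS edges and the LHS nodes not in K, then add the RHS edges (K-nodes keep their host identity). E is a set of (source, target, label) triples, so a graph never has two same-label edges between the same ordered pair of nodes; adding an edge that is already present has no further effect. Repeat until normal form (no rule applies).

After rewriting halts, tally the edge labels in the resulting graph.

initial: |V|=5 |E|=4  E = 0-q->1 1-q->0 2-q->2 3-q->3
step 1: apply R3 at {0↦4, 1↦2}  → |V|=4 |E|=3  E = 0-q->1 1-q->0 3-q->3
step 2: apply R3 at {0↦2, 1↦3}  → |V|=3 |E|=2  E = 0-q->1 1-q->0
final graph: no rule applies after step 2
NF edges: [(0, 1, 'q'), (1, 0, 'q')]

Answer: q:2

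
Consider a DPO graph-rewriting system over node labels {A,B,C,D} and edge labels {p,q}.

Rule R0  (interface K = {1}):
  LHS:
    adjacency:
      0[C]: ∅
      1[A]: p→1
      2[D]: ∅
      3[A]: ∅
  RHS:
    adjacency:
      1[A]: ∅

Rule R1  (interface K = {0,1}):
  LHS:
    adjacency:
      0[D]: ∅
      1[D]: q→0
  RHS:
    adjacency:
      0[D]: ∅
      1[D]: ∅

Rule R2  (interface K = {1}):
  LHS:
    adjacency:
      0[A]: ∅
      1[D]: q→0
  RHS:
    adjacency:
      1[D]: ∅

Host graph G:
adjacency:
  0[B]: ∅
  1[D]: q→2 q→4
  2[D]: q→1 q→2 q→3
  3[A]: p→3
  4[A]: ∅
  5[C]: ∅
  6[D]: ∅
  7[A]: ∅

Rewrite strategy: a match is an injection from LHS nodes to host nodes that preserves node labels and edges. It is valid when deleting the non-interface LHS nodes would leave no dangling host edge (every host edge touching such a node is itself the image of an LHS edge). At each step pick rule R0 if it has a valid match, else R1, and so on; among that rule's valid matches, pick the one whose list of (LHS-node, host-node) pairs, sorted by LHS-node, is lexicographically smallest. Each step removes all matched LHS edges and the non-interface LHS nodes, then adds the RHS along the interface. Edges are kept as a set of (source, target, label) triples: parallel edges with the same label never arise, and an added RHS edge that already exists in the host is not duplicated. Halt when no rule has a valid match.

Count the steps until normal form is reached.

start.  V:8 E:6  edges: 1-q->2 1-q->4 2-q->1 2-q->2 2-q->3 3-p->3
1. fire R0 via {0↦5, 1↦3, 2↦6, 3↦7}  →  V:5 E:5  edges: 1-q->2 1-q->4 2-q->1 2-q->2 2-q->3
2. fire R1 via {0↦1, 1↦2}  →  V:5 E:4  edges: 1-q->2 1-q->4 2-q->2 2-q->3
3. fire R1 via {0↦2, 1↦1}  →  V:5 E:3  edges: 1-q->4 2-q->2 2-q->3
4. fire R2 via {0↦3, 1↦2}  →  V:4 E:2  edges: 1-q->4 2-q->2
5. fire R2 via {0↦4, 1↦1}  →  V:3 E:1  edges: 2-q->2
normal form: no rule applies after step 5

Answer: 5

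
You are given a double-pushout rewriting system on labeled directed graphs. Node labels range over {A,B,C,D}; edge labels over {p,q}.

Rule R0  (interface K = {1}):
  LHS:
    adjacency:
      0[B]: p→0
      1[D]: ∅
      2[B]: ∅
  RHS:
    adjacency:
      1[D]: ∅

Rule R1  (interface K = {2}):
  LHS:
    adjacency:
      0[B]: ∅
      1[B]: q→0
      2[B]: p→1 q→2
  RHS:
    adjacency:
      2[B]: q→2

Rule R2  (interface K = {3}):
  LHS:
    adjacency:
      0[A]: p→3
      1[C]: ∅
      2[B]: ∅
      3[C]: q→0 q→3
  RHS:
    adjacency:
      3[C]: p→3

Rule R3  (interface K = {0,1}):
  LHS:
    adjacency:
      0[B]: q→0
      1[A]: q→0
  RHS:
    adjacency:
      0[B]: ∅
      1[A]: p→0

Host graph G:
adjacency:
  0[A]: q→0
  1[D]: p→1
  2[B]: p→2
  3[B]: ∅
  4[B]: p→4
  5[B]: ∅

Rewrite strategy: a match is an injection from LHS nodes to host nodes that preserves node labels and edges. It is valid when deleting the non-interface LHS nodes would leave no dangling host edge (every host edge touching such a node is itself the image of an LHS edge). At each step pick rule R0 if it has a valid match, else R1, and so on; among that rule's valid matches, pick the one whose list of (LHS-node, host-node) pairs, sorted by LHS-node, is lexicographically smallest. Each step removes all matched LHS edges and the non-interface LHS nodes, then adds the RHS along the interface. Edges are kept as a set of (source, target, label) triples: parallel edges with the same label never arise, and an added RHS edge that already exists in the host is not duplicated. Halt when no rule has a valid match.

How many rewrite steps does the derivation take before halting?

Answer: 2

Steps:
[0] host  ⇒  6 nodes, 4 edges  {0-q->0 1-p->1 2-p->2 4-p->4}
[1] R0 @ {0↦2, 1↦1, 2↦3}  ⇒  4 nodes, 3 edges  {0-q->0 1-p->1 4-p->4}
[2] R0 @ {0↦4, 1↦1, 2↦5}  ⇒  2 nodes, 2 edges  {0-q->0 1-p->1}
halt: no rule applies after step 2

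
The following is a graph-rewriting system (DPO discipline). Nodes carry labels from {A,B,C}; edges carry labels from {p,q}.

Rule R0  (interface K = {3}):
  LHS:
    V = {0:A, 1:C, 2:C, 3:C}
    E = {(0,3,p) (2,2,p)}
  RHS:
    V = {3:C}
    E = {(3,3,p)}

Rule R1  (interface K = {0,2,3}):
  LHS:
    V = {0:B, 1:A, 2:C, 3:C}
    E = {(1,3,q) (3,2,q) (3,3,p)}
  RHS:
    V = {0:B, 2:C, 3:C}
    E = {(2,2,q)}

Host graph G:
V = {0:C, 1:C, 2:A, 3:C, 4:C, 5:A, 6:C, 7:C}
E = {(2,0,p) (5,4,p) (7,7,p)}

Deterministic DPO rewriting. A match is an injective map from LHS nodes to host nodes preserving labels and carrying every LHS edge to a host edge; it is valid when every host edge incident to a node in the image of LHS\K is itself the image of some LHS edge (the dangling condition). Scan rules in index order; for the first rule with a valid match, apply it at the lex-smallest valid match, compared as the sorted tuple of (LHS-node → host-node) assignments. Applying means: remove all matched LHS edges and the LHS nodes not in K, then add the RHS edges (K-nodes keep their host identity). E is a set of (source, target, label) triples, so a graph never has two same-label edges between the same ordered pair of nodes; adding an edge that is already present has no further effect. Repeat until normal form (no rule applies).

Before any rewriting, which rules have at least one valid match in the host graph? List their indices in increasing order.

Answer: [R0]

Derivation:
R0: 6 valid matches — {0↦2, 1↦1, 2↦7, 3↦0}, {0↦2, 1↦3, 2↦7, 3↦0}, {0↦2, 1↦6, 2↦7, 3↦0} (+3 more)
R1: no valid match — LHS pattern not found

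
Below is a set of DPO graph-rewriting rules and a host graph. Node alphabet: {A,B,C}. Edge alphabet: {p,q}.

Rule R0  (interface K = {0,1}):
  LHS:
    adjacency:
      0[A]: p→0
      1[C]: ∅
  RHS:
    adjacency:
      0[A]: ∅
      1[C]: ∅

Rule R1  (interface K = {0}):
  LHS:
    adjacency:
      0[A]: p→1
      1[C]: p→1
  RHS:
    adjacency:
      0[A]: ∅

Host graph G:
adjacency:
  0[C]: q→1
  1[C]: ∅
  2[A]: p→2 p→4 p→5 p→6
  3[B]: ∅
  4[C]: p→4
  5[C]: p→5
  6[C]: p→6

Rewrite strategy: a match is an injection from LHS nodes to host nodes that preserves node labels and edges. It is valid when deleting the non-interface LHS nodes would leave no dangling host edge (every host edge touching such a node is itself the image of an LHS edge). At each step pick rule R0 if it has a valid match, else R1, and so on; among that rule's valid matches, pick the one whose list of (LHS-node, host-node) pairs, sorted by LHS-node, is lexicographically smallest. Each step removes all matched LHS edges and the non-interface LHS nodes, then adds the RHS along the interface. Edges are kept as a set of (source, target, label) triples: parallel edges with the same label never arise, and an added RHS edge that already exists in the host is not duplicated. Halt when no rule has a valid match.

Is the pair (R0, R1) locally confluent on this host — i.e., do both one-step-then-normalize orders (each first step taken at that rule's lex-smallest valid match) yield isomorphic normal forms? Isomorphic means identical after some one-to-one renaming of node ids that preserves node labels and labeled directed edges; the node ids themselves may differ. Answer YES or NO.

branch R0-first: apply at {0↦2, 1↦0} → |E|=7, then 3 more step(s) → NF |V|=4 |E|=1 V={0:C, 1:C, 2:A, 3:B} E=0-q->1
branch R1-first: apply at {0↦2, 1↦4} → |E|=6, then 3 more step(s) → NF |V|=4 |E|=1 V={0:C, 1:C, 2:A, 3:B} E=0-q->1
graphs isomorphic (equal up to label-preserving node renaming)

Answer: YES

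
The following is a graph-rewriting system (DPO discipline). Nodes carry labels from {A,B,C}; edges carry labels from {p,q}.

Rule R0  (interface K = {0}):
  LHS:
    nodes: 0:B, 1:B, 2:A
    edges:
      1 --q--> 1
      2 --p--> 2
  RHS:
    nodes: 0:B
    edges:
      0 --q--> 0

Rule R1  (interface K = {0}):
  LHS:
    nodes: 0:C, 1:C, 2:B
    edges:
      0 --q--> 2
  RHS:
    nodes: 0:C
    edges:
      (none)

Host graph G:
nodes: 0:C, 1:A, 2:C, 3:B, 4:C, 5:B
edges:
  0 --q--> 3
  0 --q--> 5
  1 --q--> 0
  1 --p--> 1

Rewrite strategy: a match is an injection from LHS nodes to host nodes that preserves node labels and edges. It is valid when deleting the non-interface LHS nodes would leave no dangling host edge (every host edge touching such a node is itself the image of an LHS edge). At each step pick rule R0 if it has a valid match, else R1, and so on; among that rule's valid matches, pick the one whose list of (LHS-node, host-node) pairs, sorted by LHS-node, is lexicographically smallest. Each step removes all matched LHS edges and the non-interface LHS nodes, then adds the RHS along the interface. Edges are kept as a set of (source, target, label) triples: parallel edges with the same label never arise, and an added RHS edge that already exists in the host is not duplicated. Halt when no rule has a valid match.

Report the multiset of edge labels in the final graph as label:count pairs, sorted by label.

Answer: p:1 q:1

Derivation:
initial: |V|=6 |E|=4  E = 0-q->3 0-q->5 1-q->0 1-p->1
step 1: apply R1 at {0↦0, 1↦2, 2↦3}  → |V|=4 |E|=3  E = 0-q->5 1-q->0 1-p->1
step 2: apply R1 at {0↦0, 1↦4, 2↦5}  → |V|=2 |E|=2  E = 1-q->0 1-p->1
halt: no rule applies after step 2
NF edges: [(1, 0, 'q'), (1, 1, 'p')]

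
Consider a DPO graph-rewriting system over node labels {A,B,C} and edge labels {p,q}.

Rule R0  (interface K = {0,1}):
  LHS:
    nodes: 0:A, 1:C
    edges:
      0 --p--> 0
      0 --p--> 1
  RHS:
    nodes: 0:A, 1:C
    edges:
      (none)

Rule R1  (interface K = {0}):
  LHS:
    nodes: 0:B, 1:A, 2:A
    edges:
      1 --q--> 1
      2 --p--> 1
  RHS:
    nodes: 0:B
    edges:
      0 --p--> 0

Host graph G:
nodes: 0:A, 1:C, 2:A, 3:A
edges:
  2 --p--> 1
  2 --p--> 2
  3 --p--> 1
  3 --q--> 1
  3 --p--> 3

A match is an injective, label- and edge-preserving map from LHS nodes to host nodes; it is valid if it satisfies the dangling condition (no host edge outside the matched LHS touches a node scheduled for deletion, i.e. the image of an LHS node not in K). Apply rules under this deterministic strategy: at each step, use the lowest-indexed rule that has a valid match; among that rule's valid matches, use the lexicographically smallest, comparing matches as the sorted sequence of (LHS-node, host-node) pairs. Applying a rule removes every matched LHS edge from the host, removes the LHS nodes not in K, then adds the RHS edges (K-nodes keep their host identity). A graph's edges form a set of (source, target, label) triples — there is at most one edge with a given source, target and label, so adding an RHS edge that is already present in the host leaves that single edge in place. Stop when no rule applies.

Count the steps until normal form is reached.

initial: |V|=4 |E|=5  E = 2-p->1 2-p->2 3-p->1 3-q->1 3-p->3
step 1: apply R0 at {0↦2, 1↦1}  → |V|=4 |E|=3  E = 3-p->1 3-q->1 3-p->3
step 2: apply R0 at {0↦3, 1↦1}  → |V|=4 |E|=1  E = 3-q->1
normal form: no rule applies after step 2

Answer: 2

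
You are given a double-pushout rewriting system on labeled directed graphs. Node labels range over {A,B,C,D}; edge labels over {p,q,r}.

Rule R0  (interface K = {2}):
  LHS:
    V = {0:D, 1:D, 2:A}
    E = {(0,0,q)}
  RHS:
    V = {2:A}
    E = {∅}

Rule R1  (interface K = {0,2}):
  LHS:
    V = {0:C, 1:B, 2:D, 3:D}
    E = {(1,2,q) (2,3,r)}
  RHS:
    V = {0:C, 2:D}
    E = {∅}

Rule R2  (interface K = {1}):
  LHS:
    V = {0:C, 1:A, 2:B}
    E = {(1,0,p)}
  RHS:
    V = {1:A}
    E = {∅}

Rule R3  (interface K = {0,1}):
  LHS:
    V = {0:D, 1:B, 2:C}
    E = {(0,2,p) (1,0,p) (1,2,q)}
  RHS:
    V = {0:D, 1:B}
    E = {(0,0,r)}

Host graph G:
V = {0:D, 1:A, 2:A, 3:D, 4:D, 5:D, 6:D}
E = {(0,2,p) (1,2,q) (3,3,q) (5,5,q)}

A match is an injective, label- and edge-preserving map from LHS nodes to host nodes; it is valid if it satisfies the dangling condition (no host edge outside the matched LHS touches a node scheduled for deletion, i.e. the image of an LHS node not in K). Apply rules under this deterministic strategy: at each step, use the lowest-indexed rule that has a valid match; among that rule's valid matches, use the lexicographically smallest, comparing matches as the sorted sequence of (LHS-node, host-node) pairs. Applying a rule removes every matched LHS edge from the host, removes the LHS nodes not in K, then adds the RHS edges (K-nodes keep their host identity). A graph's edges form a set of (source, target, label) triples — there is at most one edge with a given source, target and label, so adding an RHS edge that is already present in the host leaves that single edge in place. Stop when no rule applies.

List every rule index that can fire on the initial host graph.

Answer: [R0]

Derivation:
R0: 8 valid matches — {0↦3, 1↦4, 2↦1}, {0↦3, 1↦4, 2↦2}, {0↦3, 1↦6, 2↦1} (+5 more)
R1: no valid match — LHS pattern not found
R2: no valid match — LHS pattern not found
R3: no valid match — LHS pattern not found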